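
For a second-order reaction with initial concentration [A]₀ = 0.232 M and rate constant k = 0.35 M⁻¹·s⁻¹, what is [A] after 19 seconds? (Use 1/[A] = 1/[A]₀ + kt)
0.0912 M

1/[A] = 1/[A]₀ + k·t = 1/0.232 + (0.35)·(19) = 4.3103 + 6.6500 = 10.9603
[A] = 1/10.9603 = 0.0912 M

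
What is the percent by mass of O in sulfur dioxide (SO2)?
Mass of O in formula = 16.0 × 2 = 32 g/mol
Molar mass = 64.07 g/mol
% O = (32/64.07) × 100% = 49.95%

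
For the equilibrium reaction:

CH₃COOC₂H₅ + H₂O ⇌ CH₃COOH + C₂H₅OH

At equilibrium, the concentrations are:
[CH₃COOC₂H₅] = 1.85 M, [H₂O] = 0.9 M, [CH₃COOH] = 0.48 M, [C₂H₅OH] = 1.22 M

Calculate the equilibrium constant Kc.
K_c = 0.3517

Kc = ([CH₃COOH] × [C₂H₅OH]) / ([CH₃COOC₂H₅] × [H₂O])
   = ((0.48)·(1.22)) / ((1.85)·(0.9))
   = 0.5856 / 1.665 = 0.3517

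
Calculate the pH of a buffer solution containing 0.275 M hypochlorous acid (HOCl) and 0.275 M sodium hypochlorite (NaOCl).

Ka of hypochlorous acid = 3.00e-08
pH = 7.52

pKa = -log(3.00e-08) = 7.52. pH = pKa + log([A⁻]/[HA]) = 7.52 + log(0.275/0.275)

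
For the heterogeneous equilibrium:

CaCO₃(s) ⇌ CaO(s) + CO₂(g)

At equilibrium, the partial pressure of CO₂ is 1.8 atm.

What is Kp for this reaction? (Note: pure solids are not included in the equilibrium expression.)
K_p = 1.8

Solids (CaCO₃, CaO) have activity 1 and are excluded.
Kp = P(CO₂) = 1.8.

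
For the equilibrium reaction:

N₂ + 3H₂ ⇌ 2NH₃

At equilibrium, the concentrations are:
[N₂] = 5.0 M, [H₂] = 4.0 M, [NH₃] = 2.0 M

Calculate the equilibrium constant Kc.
K_c = 0.0125

Kc = ([NH₃]^2) / ([N₂] × [H₂]^3)
   = ((2.0)^2) / ((5.0)·(4.0)^3)
   = 4 / 320 = 0.0125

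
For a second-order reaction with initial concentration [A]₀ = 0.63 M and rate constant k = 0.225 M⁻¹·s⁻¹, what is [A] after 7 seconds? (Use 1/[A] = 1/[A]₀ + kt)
0.3162 M

1/[A] = 1/[A]₀ + k·t = 1/0.63 + (0.225)·(7) = 1.5873 + 1.5750 = 3.1623
[A] = 1/3.1623 = 0.3162 M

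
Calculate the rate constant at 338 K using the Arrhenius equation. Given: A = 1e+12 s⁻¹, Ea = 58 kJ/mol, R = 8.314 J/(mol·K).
1.09e+03 s⁻¹

k = A·exp(-Ea/(R·T)) = 1e+12·exp(-58000/(8.314·338)) = 1e+12·exp(-20.6396) = 1e+12·1.0873e-09 = 1.09e+03 s⁻¹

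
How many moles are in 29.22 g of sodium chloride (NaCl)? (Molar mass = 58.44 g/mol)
Moles = 29.22 g ÷ 58.44 g/mol = 0.5 mol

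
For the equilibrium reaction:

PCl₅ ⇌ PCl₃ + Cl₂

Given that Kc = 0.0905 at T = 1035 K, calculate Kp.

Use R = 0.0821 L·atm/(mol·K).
K_p = 7.6901

Δn = (moles gaseous products) − (moles gaseous reactants) = 1
T = 1035 K; RT = 0.0821 × 1035 = 84.9735
Kp = Kc·(RT)^Δn = 0.0905 × (84.9735)^1 = 0.0905 × 84.9735 = 7.6901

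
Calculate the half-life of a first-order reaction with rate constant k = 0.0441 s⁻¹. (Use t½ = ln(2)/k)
15.72 s

t½ = ln(2)/k = 0.6931/0.0441 = 15.72 s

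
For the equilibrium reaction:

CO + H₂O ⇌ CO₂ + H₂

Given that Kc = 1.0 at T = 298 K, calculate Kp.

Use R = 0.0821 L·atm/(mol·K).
K_p = 1.0000

Δn = (moles gaseous products) − (moles gaseous reactants) = 0
T = 298 K; RT = 0.0821 × 298 = 24.4658
Kp = Kc·(RT)^Δn = 1.0 × (24.4658)^0 = 1.0 × 1 = 1.0000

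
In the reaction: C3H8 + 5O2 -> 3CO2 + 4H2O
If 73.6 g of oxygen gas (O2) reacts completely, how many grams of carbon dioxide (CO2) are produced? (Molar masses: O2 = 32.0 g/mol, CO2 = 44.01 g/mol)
Moles of O2 = 73.6 g ÷ 32.0 g/mol = 2.3 mol
Mole ratio: 3 mol CO2 / 5 mol O2
Moles of CO2 = 2.3 × (3/5) = 1.38 mol
Mass of CO2 = 1.38 mol × 44.01 g/mol = 60.73 g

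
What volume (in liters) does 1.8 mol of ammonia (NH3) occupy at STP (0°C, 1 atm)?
At STP, 1 mol of gas occupies 22.4 L
Volume = 1.8 mol × 22.4 L/mol = 40.32 L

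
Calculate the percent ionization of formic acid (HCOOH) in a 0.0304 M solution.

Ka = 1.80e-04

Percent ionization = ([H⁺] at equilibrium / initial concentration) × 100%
Percent ionization = 7.4%

Let x = [H⁺]. Ka = x²/(C - x) ⇒ x² + (1.80e-04)x - (1.80e-04)(0.0304) = 0. x = 2.2510e-03. Percent = (2.2510e-03/0.0304) × 100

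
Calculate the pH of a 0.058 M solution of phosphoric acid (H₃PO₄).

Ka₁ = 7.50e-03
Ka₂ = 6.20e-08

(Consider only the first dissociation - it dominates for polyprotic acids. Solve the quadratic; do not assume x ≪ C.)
pH = 1.76

x² + Ka₁·x − Ka₁·C = 0 with Ka₁ = 7.50e-03, C = 0.058.
x = (−Ka₁ + √(Ka₁² + 4·Ka₁·C))/2 = 1.7441e-02 M, so pH = 1.76.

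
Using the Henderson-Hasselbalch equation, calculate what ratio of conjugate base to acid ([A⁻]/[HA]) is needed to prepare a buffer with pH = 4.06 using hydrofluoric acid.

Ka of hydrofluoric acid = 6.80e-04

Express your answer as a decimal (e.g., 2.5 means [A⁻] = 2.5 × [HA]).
[A⁻]/[HA] = 7.807

pKa = −log(6.80e-04) = 3.1675. pH = pKa + log([A⁻]/[HA]). 4.06 = 3.1675 + log(ratio). log(ratio) = 4.06 − 3.1675 = 0.8925. ratio = 10^(0.8925) = 7.807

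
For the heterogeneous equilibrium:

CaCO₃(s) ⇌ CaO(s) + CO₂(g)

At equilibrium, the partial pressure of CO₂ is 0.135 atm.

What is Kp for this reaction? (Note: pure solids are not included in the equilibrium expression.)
K_p = 0.135

Solids (CaCO₃, CaO) have activity 1 and are excluded.
Kp = P(CO₂) = 0.135.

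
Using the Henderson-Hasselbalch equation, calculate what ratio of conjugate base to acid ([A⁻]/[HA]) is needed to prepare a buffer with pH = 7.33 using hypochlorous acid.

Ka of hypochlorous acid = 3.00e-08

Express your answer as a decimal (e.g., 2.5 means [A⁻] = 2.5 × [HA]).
[A⁻]/[HA] = 0.641

pKa = −log(3.00e-08) = 7.5229. pH = pKa + log([A⁻]/[HA]). 7.33 = 7.5229 + log(ratio). log(ratio) = 7.33 − 7.5229 = -0.1929. ratio = 10^(-0.1929) = 0.641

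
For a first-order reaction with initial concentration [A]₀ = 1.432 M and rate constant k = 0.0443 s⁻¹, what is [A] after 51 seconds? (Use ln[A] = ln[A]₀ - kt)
0.1495 M

ln[A] = ln[A]₀ - k·t = ln(1.432) - (0.0443)·(51) = 0.3591 - 2.2593 = -1.9002
[A] = e^(-1.9002) = 0.1495 M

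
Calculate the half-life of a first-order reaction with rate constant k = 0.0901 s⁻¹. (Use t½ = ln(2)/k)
7.69 s

t½ = ln(2)/k = 0.6931/0.0901 = 7.69 s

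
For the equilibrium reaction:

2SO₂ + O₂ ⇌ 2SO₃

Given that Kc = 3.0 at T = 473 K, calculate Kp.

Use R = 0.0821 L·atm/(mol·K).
K_p = 0.0773

Δn = (moles gaseous products) − (moles gaseous reactants) = -1
T = 473 K; RT = 0.0821 × 473 = 38.8333
Kp = Kc·(RT)^Δn = 3.0 × (38.8333)^-1 = 3.0 × 0.0257511 = 0.0773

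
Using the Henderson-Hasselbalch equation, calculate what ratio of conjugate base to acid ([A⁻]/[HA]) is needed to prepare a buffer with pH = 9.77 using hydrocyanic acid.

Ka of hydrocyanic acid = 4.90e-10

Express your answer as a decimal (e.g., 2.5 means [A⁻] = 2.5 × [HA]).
[A⁻]/[HA] = 2.885

pKa = −log(4.90e-10) = 9.3098. pH = pKa + log([A⁻]/[HA]). 9.77 = 9.3098 + log(ratio). log(ratio) = 9.77 − 9.3098 = 0.4602. ratio = 10^(0.4602) = 2.885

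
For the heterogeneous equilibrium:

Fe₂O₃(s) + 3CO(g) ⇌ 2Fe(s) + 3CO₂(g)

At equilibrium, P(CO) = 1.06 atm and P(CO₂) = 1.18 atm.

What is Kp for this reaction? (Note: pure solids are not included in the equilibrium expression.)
K_p = 1.380

Solids (Fe₂O₃, Fe) are excluded.
Kp = P(CO₂)³/P(CO)³ = (1.18)³/(1.06)³ = 1.643/1.191 = 1.380.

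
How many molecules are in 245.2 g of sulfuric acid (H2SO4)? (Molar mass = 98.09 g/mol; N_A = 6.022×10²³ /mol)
Moles = 245.2 g ÷ 98.09 g/mol = 2.49975 mol
Molecules = 2.49975 mol × 6.022×10²³ /mol = 1.505e+24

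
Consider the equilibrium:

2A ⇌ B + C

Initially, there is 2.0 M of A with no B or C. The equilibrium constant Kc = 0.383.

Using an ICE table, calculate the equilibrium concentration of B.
[B] = 0.553 M

ICE: [A] = 2.0 − 2x, [B] = [C] = x.
Kc = x²/(2.0 − 2x)² = 0.383 ⇒ √Kc = x/(2.0 − 2x).
x = √0.383·2.0/(1 + 2√0.383) = 0.61887·2.0/2.2377 = 0.55312.
[B] = x = 0.553 M.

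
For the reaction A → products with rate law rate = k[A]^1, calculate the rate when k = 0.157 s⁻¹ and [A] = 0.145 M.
0.02276 M/s

rate = k·[A]^1 = 0.157·(0.145)^1 = 0.157·0.145 = 0.02276 M/s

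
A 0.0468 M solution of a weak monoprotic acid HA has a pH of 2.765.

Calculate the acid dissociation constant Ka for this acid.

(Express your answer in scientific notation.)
K_a = 6.55e-05

[H⁺] = 10^(−pH) = 10^(−2.765) = 1.718e-03 M. For HA ⇌ H⁺ + A⁻, Ka = x²/(C − x) = (1.718e-03)²/(0.0468 − 1.718e-03) = 6.55e-05.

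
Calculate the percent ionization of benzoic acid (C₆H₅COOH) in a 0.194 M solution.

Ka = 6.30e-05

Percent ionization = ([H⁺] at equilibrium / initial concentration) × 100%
Percent ionization = 1.79%

Let x = [H⁺]. Ka = x²/(C - x) ⇒ x² + (6.30e-05)x - (6.30e-05)(0.194) = 0. x = 3.4646e-03. Percent = (3.4646e-03/0.194) × 100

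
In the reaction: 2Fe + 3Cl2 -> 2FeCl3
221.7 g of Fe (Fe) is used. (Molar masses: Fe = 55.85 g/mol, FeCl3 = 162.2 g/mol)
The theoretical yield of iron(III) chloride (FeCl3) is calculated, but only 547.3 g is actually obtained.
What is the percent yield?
Moles of Fe = 221.7 g ÷ 55.85 g/mol = 3.96956 mol
Mole ratio: 2 mol FeCl3 / 2 mol Fe
Moles of FeCl3 = 3.96956 × (2/2) = 3.96956 mol
Theoretical yield = 3.96956 mol × 162.2 g/mol = 643.86 g
Actual yield = 547.3 g
Percent yield = (547.3 / 643.86) × 100% = 85.0%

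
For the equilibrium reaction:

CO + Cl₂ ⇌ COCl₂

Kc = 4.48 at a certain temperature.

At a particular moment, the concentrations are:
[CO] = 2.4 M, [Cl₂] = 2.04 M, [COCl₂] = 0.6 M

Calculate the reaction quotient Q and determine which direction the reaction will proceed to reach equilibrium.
Q = 0.123, Q < K, reaction proceeds forward (toward products)

Q = ([COCl₂]) / ([CO] × [Cl₂])
  = ((0.6)) / ((2.4)·(2.04)) = 0.6/4.896 = 0.1225
Since Q = 0.1225 < Kc = 4.48, the reaction proceeds forward (toward products) to reach equilibrium.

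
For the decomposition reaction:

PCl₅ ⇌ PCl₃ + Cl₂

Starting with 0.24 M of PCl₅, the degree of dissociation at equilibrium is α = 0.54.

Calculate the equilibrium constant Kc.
K_c = 0.1521

x = α·[A]₀ = 0.54 × 0.24 = 0.1296 M dissociated.
At eq: [PCl₅] = 0.24 − 0.1296 = 0.1104 M; [PCl₃] = [Cl₂] = x = 0.1296 M.
Kc = [PCl₃][Cl₂]/[PCl₅] = (0.1296)²/0.1104 = 0.1521.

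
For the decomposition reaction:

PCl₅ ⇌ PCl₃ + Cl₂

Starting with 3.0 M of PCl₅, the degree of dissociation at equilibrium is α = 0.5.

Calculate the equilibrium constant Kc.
K_c = 1.5000

x = α·[A]₀ = 0.5 × 3.0 = 1.5 M dissociated.
At eq: [PCl₅] = 3.0 − 1.5 = 1.5 M; [PCl₃] = [Cl₂] = x = 1.5 M.
Kc = [PCl₃][Cl₂]/[PCl₅] = (1.5)²/1.5 = 1.5.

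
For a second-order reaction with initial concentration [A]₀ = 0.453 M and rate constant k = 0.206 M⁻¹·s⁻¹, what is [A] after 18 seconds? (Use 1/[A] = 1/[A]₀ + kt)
0.1690 M

1/[A] = 1/[A]₀ + k·t = 1/0.453 + (0.206)·(18) = 2.2075 + 3.7080 = 5.9155
[A] = 1/5.9155 = 0.1690 M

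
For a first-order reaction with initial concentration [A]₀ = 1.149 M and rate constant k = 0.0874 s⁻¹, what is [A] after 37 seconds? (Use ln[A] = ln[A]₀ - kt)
0.0453 M

ln[A] = ln[A]₀ - k·t = ln(1.149) - (0.0874)·(37) = 0.1389 - 3.2338 = -3.0949
[A] = e^(-3.0949) = 0.0453 M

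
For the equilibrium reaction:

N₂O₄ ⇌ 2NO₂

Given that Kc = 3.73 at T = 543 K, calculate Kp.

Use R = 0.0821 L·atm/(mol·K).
K_p = 166.2845

Δn = (moles gaseous products) − (moles gaseous reactants) = 1
T = 543 K; RT = 0.0821 × 543 = 44.5803
Kp = Kc·(RT)^Δn = 3.73 × (44.5803)^1 = 3.73 × 44.5803 = 166.2845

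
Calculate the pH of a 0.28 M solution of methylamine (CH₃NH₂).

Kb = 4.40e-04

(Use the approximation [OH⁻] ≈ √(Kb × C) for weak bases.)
pH = 12.05

[OH⁻] = √(Kb × C) = √(4.40e-04 × 0.28) = 1.1100e-02. pOH = 1.95, pH = 14 - pOH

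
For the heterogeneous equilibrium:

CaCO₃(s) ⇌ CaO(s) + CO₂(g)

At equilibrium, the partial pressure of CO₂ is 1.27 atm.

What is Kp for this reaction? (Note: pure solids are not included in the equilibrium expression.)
K_p = 1.27

Solids (CaCO₃, CaO) have activity 1 and are excluded.
Kp = P(CO₂) = 1.27.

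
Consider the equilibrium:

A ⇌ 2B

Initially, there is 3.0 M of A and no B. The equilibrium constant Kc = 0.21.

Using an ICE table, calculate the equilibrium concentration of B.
[B] = 0.743 M

ICE: [A] = 3.0 − x, [B] = 2x.
Kc = (2x)²/(3.0 − x) = 0.21 ⇒ 4x² + 0.21x − 0.63 = 0.
x = (−0.21 + √(0.21² + 4·4·0.63))/(2·4) = (−0.21 + √10.124)/8 = 0.37148.
[B] = 2x = 0.743 M.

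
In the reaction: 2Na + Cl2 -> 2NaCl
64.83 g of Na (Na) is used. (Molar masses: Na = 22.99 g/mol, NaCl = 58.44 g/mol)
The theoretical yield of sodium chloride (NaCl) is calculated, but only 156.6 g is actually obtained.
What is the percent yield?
Moles of Na = 64.83 g ÷ 22.99 g/mol = 2.81992 mol
Mole ratio: 2 mol NaCl / 2 mol Na
Moles of NaCl = 2.81992 × (2/2) = 2.81992 mol
Theoretical yield = 2.81992 mol × 58.44 g/mol = 164.8 g
Actual yield = 156.6 g
Percent yield = (156.6 / 164.8) × 100% = 95.0%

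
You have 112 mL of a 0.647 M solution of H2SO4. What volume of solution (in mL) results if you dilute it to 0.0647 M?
Using M₁V₁ = M₂V₂:
0.647 × 112 = 0.0647 × V₂
V₂ = (0.647 × 112) / 0.0647 = 1120 mL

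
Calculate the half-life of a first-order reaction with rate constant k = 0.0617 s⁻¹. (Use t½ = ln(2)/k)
11.23 s

t½ = ln(2)/k = 0.6931/0.0617 = 11.23 s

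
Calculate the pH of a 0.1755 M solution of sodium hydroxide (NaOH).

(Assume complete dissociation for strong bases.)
pH = 13.24

[OH⁻] = 0.1755 M for strong base. pOH = -log[OH⁻] = 0.76, pH = 14 - pOH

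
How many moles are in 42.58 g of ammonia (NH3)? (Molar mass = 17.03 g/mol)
Moles = 42.58 g ÷ 17.03 g/mol = 2.5 mol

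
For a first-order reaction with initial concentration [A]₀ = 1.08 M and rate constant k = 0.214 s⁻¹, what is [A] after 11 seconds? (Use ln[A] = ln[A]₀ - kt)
0.1026 M

ln[A] = ln[A]₀ - k·t = ln(1.08) - (0.214)·(11) = 0.0770 - 2.3540 = -2.2770
[A] = e^(-2.2770) = 0.1026 M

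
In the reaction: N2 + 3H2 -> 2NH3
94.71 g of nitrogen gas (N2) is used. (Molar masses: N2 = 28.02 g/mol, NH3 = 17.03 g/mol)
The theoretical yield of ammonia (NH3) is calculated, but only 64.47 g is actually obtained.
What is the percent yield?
Moles of N2 = 94.71 g ÷ 28.02 g/mol = 3.38009 mol
Mole ratio: 2 mol NH3 / 1 mol N2
Moles of NH3 = 3.38009 × (2/1) = 6.76017 mol
Theoretical yield = 6.76017 mol × 17.03 g/mol = 115.13 g
Actual yield = 64.47 g
Percent yield = (64.47 / 115.13) × 100% = 56.0%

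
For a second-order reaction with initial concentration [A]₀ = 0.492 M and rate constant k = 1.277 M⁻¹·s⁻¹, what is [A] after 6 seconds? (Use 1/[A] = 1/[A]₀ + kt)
0.1032 M

1/[A] = 1/[A]₀ + k·t = 1/0.492 + (1.277)·(6) = 2.0325 + 7.6620 = 9.6945
[A] = 1/9.6945 = 0.1032 M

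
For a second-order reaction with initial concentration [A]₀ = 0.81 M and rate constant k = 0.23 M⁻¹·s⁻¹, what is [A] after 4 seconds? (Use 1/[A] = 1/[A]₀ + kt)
0.4641 M

1/[A] = 1/[A]₀ + k·t = 1/0.81 + (0.23)·(4) = 1.2346 + 0.9200 = 2.1546
[A] = 1/2.1546 = 0.4641 M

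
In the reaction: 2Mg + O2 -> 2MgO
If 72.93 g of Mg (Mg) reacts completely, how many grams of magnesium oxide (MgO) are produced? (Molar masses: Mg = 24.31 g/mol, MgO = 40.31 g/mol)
Moles of Mg = 72.93 g ÷ 24.31 g/mol = 3 mol
Mole ratio: 2 mol MgO / 2 mol Mg
Moles of MgO = 3 × (2/2) = 3 mol
Mass of MgO = 3 mol × 40.31 g/mol = 120.9 g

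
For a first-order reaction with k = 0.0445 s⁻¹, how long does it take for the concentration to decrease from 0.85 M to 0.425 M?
15.58 s

From ln[A] = ln[A]₀ - k·t: t = ln([A]₀/[A])/k = ln(0.85/0.425)/0.0445 = ln(2.0000)/0.0445 = 0.6931/0.0445 = 15.58 s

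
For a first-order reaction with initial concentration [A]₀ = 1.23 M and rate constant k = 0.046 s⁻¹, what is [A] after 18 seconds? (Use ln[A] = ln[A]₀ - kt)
0.5374 M

ln[A] = ln[A]₀ - k·t = ln(1.23) - (0.046)·(18) = 0.2070 - 0.8280 = -0.6210
[A] = e^(-0.6210) = 0.5374 M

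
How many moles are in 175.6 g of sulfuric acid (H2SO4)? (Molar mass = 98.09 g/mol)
Moles = 175.6 g ÷ 98.09 g/mol = 1.79 mol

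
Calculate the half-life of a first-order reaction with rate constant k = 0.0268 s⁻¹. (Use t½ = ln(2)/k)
25.86 s

t½ = ln(2)/k = 0.6931/0.0268 = 25.86 s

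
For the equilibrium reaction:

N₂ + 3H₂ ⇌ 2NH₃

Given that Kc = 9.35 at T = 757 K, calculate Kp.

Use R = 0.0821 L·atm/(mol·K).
K_p = 0.0024

Δn = (moles gaseous products) − (moles gaseous reactants) = -2
T = 757 K; RT = 0.0821 × 757 = 62.1497
Kp = Kc·(RT)^Δn = 9.35 × (62.1497)^-2 = 9.35 × 0.000258894 = 0.0024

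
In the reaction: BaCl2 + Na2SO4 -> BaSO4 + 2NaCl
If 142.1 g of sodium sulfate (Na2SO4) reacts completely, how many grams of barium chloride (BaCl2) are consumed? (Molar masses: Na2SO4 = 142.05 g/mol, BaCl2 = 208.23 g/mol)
Moles of Na2SO4 = 142.1 g ÷ 142.05 g/mol = 1.00035 mol
Mole ratio: 1 mol BaCl2 / 1 mol Na2SO4
Moles of BaCl2 = 1.00035 × (1/1) = 1.00035 mol
Mass of BaCl2 = 1.00035 mol × 208.23 g/mol = 208.3 g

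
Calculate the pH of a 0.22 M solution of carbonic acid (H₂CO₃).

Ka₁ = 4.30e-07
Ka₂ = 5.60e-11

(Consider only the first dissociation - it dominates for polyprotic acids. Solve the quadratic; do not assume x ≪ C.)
pH = 3.51

x² + Ka₁·x − Ka₁·C = 0 with Ka₁ = 4.30e-07, C = 0.22.
x = (−Ka₁ + √(Ka₁² + 4·Ka₁·C))/2 = 3.0736e-04 M, so pH = 3.51.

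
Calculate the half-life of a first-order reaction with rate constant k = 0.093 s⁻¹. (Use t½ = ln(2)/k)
7.45 s

t½ = ln(2)/k = 0.6931/0.093 = 7.45 s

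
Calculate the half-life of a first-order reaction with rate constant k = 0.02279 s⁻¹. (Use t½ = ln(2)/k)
30.41 s

t½ = ln(2)/k = 0.6931/0.02279 = 30.41 s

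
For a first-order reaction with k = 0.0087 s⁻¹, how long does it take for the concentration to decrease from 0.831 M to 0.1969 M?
165.51 s

From ln[A] = ln[A]₀ - k·t: t = ln([A]₀/[A])/k = ln(0.831/0.1969)/0.0087 = ln(4.2204)/0.0087 = 1.4399/0.0087 = 165.51 s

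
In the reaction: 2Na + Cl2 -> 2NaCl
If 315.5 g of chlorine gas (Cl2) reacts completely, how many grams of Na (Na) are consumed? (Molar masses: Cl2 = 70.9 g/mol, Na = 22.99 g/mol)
Moles of Cl2 = 315.5 g ÷ 70.9 g/mol = 4.44993 mol
Mole ratio: 2 mol Na / 1 mol Cl2
Moles of Na = 4.44993 × (2/1) = 8.89986 mol
Mass of Na = 8.89986 mol × 22.99 g/mol = 204.6 g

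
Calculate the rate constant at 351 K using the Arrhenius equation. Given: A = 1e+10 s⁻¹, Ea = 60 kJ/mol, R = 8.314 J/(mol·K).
1.18e+01 s⁻¹

k = A·exp(-Ea/(R·T)) = 1e+10·exp(-60000/(8.314·351)) = 1e+10·exp(-20.5605) = 1e+10·1.1767e-09 = 1.18e+01 s⁻¹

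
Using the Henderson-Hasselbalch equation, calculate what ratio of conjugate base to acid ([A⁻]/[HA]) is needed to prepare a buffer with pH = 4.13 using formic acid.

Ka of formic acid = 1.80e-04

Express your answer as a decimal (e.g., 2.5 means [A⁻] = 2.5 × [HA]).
[A⁻]/[HA] = 2.428

pKa = −log(1.80e-04) = 3.7447. pH = pKa + log([A⁻]/[HA]). 4.13 = 3.7447 + log(ratio). log(ratio) = 4.13 − 3.7447 = 0.3853. ratio = 10^(0.3853) = 2.428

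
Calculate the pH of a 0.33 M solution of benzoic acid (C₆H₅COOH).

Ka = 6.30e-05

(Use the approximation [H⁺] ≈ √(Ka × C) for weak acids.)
pH = 2.34

[H⁺] = √(Ka × C) = √(6.30e-05 × 0.33) = 4.5596e-03. pH = -log(4.5596e-03)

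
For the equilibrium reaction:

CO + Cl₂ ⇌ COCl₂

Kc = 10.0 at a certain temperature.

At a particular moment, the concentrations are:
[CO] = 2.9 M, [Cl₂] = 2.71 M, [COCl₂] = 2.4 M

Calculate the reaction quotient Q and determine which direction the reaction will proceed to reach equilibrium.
Q = 0.305, Q < K, reaction proceeds forward (toward products)

Q = ([COCl₂]) / ([CO] × [Cl₂])
  = ((2.4)) / ((2.9)·(2.71)) = 2.4/7.859 = 0.3054
Since Q = 0.3054 < Kc = 10.0, the reaction proceeds forward (toward products) to reach equilibrium.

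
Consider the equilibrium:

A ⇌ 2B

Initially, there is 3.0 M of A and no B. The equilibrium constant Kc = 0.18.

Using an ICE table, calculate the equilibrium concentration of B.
[B] = 0.691 M

ICE: [A] = 3.0 − x, [B] = 2x.
Kc = (2x)²/(3.0 − x) = 0.18 ⇒ 4x² + 0.18x − 0.54 = 0.
x = (−0.18 + √(0.18² + 4·4·0.54))/(2·4) = (−0.18 + √8.6724)/8 = 0.34561.
[B] = 2x = 0.691 M.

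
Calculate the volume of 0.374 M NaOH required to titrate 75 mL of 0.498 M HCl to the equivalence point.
V_{base} = 99.9 mL

At equivalence: moles acid = moles base.
moles HCl = 0.498 M × 0.075 L = 0.03735 mol
V_NaOH = 0.03735 mol ÷ 0.374 M = 0.09987 L = 99.9 mL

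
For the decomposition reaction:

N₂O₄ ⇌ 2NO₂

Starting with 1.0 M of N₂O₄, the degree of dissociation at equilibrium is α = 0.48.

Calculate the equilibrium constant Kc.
K_c = 1.7723

x = α·[A]₀ = 0.48 × 1.0 = 0.48 M dissociated.
At eq: [N₂O₄] = 1.0 − 0.48 = 0.52 M; [NO₂] = 2x = 0.96 M.
Kc = [NO₂]²/[N₂O₄] = (0.96)²/0.52 = 1.772.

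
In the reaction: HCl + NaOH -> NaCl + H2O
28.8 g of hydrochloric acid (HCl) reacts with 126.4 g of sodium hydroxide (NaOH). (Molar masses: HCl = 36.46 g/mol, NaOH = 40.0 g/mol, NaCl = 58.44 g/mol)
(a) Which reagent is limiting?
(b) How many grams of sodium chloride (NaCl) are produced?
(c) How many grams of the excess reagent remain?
(a) HCl, (b) 46.16 g, (c) 94.8 g

Moles of HCl = 28.8 g ÷ 36.46 g/mol = 0.789907 mol
Moles of NaOH = 126.4 g ÷ 40.0 g/mol = 3.16 mol
Moles ÷ coefficient: HCl: 0.789907/1 = 0.7899, NaOH: 3.16/1 = 3.16
(a) HCl has the smaller value, so HCl is the limiting reagent.
(b) Moles of NaCl = 0.789907 mol HCl × (1/1) = 0.789907 mol; mass = 0.789907 mol × 58.44 g/mol = 46.16 g
(c) NaOH consumed = 0.789907 × (1/1) = 0.789907 mol; remaining = 3.16 − 0.789907 = 2.37009 mol; mass = 2.37009 mol × 40.0 g/mol = 94.8 g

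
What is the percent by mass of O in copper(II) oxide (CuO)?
Mass of O in formula = 16.0 × 1 = 16 g/mol
Molar mass = 79.55 g/mol
% O = (16/79.55) × 100% = 20.11%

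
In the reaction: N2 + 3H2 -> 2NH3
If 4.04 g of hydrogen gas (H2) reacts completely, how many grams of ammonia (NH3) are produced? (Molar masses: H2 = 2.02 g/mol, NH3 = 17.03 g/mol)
Moles of H2 = 4.04 g ÷ 2.02 g/mol = 2 mol
Mole ratio: 2 mol NH3 / 3 mol H2
Moles of NH3 = 2 × (2/3) = 1.33333 mol
Mass of NH3 = 1.33333 mol × 17.03 g/mol = 22.71 g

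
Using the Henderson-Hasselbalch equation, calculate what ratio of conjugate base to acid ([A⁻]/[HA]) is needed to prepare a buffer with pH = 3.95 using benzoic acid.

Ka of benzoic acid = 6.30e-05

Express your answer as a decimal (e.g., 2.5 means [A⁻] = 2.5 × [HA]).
[A⁻]/[HA] = 0.561

pKa = −log(6.30e-05) = 4.2007. pH = pKa + log([A⁻]/[HA]). 3.95 = 4.2007 + log(ratio). log(ratio) = 3.95 − 4.2007 = -0.2507. ratio = 10^(-0.2507) = 0.561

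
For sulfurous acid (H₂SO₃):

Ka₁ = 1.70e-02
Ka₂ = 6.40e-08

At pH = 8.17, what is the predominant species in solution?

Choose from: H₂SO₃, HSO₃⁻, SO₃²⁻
SO₃²⁻

pKa1 = 1.77, pKa2 = 7.19. Each pKa is the crossover between adjacent species; pH = 8.17 lies in the region where SO₃²⁻ predominates.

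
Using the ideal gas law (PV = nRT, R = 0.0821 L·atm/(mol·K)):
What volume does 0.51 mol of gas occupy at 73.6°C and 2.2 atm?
T = 73.6°C + 273.15 = 346.75 K
V = nRT/P = (0.51 × 0.0821 × 346.75) / 2.2
V = 6.60 L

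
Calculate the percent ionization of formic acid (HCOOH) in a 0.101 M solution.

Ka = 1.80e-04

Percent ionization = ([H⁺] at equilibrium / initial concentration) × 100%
Percent ionization = 4.13%

Let x = [H⁺]. Ka = x²/(C - x) ⇒ x² + (1.80e-04)x - (1.80e-04)(0.101) = 0. x = 4.1748e-03. Percent = (4.1748e-03/0.101) × 100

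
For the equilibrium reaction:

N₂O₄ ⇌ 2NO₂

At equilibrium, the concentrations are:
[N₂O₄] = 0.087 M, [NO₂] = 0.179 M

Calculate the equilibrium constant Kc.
K_c = 0.3683

Kc = ([NO₂]^2) / ([N₂O₄])
   = ((0.179)^2) / ((0.087))
   = 0.032041 / 0.087 = 0.3683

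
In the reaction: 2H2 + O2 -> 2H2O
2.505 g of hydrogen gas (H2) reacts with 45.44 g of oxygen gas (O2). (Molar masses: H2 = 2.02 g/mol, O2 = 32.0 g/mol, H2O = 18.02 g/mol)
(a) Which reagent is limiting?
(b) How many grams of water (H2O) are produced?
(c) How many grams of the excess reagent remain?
(a) H2, (b) 22.35 g, (c) 25.6 g

Moles of H2 = 2.505 g ÷ 2.02 g/mol = 1.2401 mol
Moles of O2 = 45.44 g ÷ 32.0 g/mol = 1.42 mol
Moles ÷ coefficient: H2: 1.2401/2 = 0.62, O2: 1.42/1 = 1.42
(a) H2 has the smaller value, so H2 is the limiting reagent.
(b) Moles of H2O = 1.2401 mol H2 × (2/2) = 1.2401 mol; mass = 1.2401 mol × 18.02 g/mol = 22.35 g
(c) O2 consumed = 1.2401 × (1/2) = 0.62005 mol; remaining = 1.42 − 0.62005 = 0.79995 mol; mass = 0.79995 mol × 32.0 g/mol = 25.6 g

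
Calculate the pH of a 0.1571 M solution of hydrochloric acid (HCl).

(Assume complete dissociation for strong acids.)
pH = 0.80

[H⁺] = 0.1571 M for strong acid. pH = -log[H⁺] = -log(0.1571)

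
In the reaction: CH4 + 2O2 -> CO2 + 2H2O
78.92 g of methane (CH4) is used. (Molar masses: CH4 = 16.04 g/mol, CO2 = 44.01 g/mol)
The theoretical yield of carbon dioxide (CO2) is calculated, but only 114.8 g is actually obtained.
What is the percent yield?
Moles of CH4 = 78.92 g ÷ 16.04 g/mol = 4.9202 mol
Mole ratio: 1 mol CO2 / 1 mol CH4
Moles of CO2 = 4.9202 × (1/1) = 4.9202 mol
Theoretical yield = 4.9202 mol × 44.01 g/mol = 216.54 g
Actual yield = 114.8 g
Percent yield = (114.8 / 216.54) × 100% = 53.0%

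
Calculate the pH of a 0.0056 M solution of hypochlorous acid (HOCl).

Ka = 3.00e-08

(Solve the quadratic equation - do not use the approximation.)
pH = 4.89

x² + Ka×x - Ka×C = 0. Using quadratic formula: [H⁺] = 1.2946e-05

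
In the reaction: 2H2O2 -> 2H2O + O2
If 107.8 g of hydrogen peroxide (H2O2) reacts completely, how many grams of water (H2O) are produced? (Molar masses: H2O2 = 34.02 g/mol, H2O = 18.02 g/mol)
Moles of H2O2 = 107.8 g ÷ 34.02 g/mol = 3.16872 mol
Mole ratio: 2 mol H2O / 2 mol H2O2
Moles of H2O = 3.16872 × (2/2) = 3.16872 mol
Mass of H2O = 3.16872 mol × 18.02 g/mol = 57.1 g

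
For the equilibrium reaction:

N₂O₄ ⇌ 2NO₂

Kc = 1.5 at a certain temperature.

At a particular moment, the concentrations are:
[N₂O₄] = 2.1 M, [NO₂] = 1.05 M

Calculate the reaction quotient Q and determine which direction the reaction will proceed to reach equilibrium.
Q = 0.525, Q < K, reaction proceeds forward (toward products)

Q = ([NO₂]^2) / ([N₂O₄])
  = ((1.05)^2) / ((2.1)) = 1.1025/2.1 = 0.525
Since Q = 0.525 < Kc = 1.5, the reaction proceeds forward (toward products) to reach equilibrium.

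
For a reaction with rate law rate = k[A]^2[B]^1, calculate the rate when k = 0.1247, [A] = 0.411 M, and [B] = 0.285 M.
0.006003 M/s

rate = k·[A]^2·[B]^1 = 0.1247·(0.411)^2·(0.285)^1 = 0.1247·0.168921·0.285 = 0.006003 M/s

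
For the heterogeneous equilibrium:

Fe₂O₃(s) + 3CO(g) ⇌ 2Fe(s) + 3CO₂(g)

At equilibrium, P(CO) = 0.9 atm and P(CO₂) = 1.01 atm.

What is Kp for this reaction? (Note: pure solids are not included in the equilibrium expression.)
K_p = 1.413

Solids (Fe₂O₃, Fe) are excluded.
Kp = P(CO₂)³/P(CO)³ = (1.01)³/(0.9)³ = 1.03/0.729 = 1.413.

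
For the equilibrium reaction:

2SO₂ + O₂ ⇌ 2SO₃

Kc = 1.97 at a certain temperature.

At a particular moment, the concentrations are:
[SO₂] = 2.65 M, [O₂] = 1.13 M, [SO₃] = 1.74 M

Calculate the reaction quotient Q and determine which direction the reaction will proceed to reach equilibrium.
Q = 0.382, Q < K, reaction proceeds forward (toward products)

Q = ([SO₃]^2) / ([SO₂]^2 × [O₂])
  = ((1.74)^2) / ((2.65)^2·(1.13)) = 3.0276/7.9354 = 0.3815
Since Q = 0.3815 < Kc = 1.97, the reaction proceeds forward (toward products) to reach equilibrium.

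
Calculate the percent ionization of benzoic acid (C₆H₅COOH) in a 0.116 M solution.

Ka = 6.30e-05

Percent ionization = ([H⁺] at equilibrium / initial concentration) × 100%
Percent ionization = 2.3%

Let x = [H⁺]. Ka = x²/(C - x) ⇒ x² + (6.30e-05)x - (6.30e-05)(0.116) = 0. x = 2.6720e-03. Percent = (2.6720e-03/0.116) × 100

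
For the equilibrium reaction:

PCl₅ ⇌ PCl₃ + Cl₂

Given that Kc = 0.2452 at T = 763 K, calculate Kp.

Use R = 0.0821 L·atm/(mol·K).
K_p = 15.3599

Δn = (moles gaseous products) − (moles gaseous reactants) = 1
T = 763 K; RT = 0.0821 × 763 = 62.6423
Kp = Kc·(RT)^Δn = 0.2452 × (62.6423)^1 = 0.2452 × 62.6423 = 15.3599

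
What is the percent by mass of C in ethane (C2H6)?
Mass of C in formula = 12.01 × 2 = 24.02 g/mol
Molar mass = 30.07 g/mol
% C = (24.02/30.07) × 100% = 79.88%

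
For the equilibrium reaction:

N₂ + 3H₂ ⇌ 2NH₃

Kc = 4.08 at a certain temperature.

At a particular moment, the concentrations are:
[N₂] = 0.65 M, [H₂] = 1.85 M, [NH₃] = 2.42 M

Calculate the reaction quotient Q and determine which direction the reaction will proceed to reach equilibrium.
Q = 1.423, Q < K, reaction proceeds forward (toward products)

Q = ([NH₃]^2) / ([N₂] × [H₂]^3)
  = ((2.42)^2) / ((0.65)·(1.85)^3) = 5.8564/4.1156 = 1.423
Since Q = 1.423 < Kc = 4.08, the reaction proceeds forward (toward products) to reach equilibrium.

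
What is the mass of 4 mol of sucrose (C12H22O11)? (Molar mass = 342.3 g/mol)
Mass = 4 mol × 342.3 g/mol = 1369 g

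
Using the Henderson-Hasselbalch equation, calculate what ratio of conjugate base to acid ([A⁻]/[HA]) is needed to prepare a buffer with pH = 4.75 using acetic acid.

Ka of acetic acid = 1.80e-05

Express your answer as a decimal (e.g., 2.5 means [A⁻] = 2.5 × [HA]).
[A⁻]/[HA] = 1.012

pKa = −log(1.80e-05) = 4.7447. pH = pKa + log([A⁻]/[HA]). 4.75 = 4.7447 + log(ratio). log(ratio) = 4.75 − 4.7447 = 0.0053. ratio = 10^(0.0053) = 1.012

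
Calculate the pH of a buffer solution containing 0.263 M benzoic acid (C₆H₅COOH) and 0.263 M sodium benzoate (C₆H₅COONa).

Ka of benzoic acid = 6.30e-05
pH = 4.20

pKa = -log(6.30e-05) = 4.20. pH = pKa + log([A⁻]/[HA]) = 4.20 + log(0.263/0.263)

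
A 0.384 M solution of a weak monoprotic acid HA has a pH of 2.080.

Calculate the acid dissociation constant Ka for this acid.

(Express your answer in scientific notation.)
K_a = 1.84e-04

[H⁺] = 10^(−pH) = 10^(−2.080) = 8.318e-03 M. For HA ⇌ H⁺ + A⁻, Ka = x²/(C − x) = (8.318e-03)²/(0.384 − 8.318e-03) = 1.84e-04.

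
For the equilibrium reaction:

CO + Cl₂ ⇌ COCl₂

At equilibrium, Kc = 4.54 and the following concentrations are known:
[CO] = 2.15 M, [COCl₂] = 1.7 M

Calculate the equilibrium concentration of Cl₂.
[Cl₂] = 0.1742 M

Kc = ([COCl₂]) / ([CO] × [Cl₂]) = 4.54
[Cl₂]^1 = (product terms)/(Kc · other reactant terms) = 1.7 / (4.54 · 2.15) = 0.17416
[Cl₂] = 0.1742 M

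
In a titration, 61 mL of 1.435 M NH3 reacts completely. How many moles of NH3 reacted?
Moles = Molarity × Volume (L)
Moles = 1.435 M × 0.061 L = 0.08754 mol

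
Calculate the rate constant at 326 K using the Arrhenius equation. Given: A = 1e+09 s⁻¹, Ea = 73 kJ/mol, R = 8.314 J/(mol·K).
2.01e-03 s⁻¹

k = A·exp(-Ea/(R·T)) = 1e+09·exp(-73000/(8.314·326)) = 1e+09·exp(-26.9337) = 1e+09·2.0085e-12 = 2.01e-03 s⁻¹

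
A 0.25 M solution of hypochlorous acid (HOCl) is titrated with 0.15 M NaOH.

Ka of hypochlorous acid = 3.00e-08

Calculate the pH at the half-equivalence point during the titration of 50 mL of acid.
pH = pKa = 7.52

At the half-equivalence point, [HA] = [A⁻], so by Henderson–Hasselbalch pH = pKa + log(1) = pKa.
pKa = −log(3.00e-08) = 7.52.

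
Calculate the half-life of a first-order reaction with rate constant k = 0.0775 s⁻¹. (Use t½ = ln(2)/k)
8.94 s

t½ = ln(2)/k = 0.6931/0.0775 = 8.94 s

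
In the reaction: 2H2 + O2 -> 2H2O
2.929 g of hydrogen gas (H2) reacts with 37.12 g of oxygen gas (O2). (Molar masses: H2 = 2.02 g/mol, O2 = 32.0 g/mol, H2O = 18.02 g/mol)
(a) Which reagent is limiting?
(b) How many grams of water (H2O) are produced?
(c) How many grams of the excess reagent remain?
(a) H2, (b) 26.13 g, (c) 13.92 g

Moles of H2 = 2.929 g ÷ 2.02 g/mol = 1.45 mol
Moles of O2 = 37.12 g ÷ 32.0 g/mol = 1.16 mol
Moles ÷ coefficient: H2: 1.45/2 = 0.725, O2: 1.16/1 = 1.16
(a) H2 has the smaller value, so H2 is the limiting reagent.
(b) Moles of H2O = 1.45 mol H2 × (2/2) = 1.45 mol; mass = 1.45 mol × 18.02 g/mol = 26.13 g
(c) O2 consumed = 1.45 × (1/2) = 0.725 mol; remaining = 1.16 − 0.725 = 0.435 mol; mass = 0.435 mol × 32.0 g/mol = 13.92 g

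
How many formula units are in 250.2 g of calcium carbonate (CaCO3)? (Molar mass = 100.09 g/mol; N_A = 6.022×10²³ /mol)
Moles = 250.2 g ÷ 100.09 g/mol = 2.49975 mol
Formula units = 2.49975 mol × 6.022×10²³ /mol = 1.505e+24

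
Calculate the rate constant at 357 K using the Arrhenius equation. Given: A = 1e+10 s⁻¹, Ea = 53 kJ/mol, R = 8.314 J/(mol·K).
1.76e+02 s⁻¹

k = A·exp(-Ea/(R·T)) = 1e+10·exp(-53000/(8.314·357)) = 1e+10·exp(-17.8566) = 1e+10·1.7579e-08 = 1.76e+02 s⁻¹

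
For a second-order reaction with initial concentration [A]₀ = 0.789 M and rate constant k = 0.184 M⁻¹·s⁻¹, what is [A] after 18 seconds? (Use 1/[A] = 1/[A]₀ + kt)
0.2184 M

1/[A] = 1/[A]₀ + k·t = 1/0.789 + (0.184)·(18) = 1.2674 + 3.3120 = 4.5794
[A] = 1/4.5794 = 0.2184 M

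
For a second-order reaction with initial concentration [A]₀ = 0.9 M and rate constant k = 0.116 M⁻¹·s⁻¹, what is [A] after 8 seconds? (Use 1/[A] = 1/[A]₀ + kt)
0.4904 M

1/[A] = 1/[A]₀ + k·t = 1/0.9 + (0.116)·(8) = 1.1111 + 0.9280 = 2.0391
[A] = 1/2.0391 = 0.4904 M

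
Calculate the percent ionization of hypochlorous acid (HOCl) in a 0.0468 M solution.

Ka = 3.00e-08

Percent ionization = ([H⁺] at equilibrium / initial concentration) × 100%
Percent ionization = 0.08%

Let x = [H⁺]. Ka = x²/(C - x) ⇒ x² + (3.00e-08)x - (3.00e-08)(0.0468) = 0. x = 3.7455e-05. Percent = (3.7455e-05/0.0468) × 100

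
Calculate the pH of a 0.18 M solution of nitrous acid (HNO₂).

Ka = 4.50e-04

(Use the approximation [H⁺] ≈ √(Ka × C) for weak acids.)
pH = 2.05

[H⁺] = √(Ka × C) = √(4.50e-04 × 0.18) = 9.0000e-03. pH = -log(9.0000e-03)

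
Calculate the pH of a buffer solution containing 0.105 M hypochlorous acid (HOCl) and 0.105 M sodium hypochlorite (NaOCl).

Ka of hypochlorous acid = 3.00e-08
pH = 7.52

pKa = -log(3.00e-08) = 7.52. pH = pKa + log([A⁻]/[HA]) = 7.52 + log(0.105/0.105)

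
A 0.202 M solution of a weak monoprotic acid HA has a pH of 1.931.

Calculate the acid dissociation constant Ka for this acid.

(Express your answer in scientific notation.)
K_a = 7.22e-04

[H⁺] = 10^(−pH) = 10^(−1.931) = 1.172e-02 M. For HA ⇌ H⁺ + A⁻, Ka = x²/(C − x) = (1.172e-02)²/(0.202 − 1.172e-02) = 7.22e-04.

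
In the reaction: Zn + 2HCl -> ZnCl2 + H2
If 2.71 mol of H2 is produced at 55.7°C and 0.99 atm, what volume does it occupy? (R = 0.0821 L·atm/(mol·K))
T = 55.7°C + 273.15 = 328.85 K
V = nRT/P = (2.71 × 0.0821 × 328.85) / 0.99
V = 73.91 L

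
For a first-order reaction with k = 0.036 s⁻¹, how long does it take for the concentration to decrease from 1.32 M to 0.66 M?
19.25 s

From ln[A] = ln[A]₀ - k·t: t = ln([A]₀/[A])/k = ln(1.32/0.66)/0.036 = ln(2.0000)/0.036 = 0.6931/0.036 = 19.25 s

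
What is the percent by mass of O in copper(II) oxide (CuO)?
Mass of O in formula = 16.0 × 1 = 16 g/mol
Molar mass = 79.55 g/mol
% O = (16/79.55) × 100% = 20.11%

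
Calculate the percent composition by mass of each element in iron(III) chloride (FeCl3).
Fe: 34.43%, Cl: 65.57%

Molar mass of FeCl3 = 162.2 g/mol
% Fe = (1 × 55.85) / 162.2 × 100% = 55.85 / 162.2 × 100% = 34.43%
% Cl = (3 × 35.45) / 162.2 × 100% = 106.35 / 162.2 × 100% = 65.57%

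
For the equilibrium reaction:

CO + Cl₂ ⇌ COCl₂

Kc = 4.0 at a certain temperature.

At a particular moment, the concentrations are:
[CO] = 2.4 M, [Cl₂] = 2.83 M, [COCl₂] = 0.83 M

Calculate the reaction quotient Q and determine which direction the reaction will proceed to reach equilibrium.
Q = 0.122, Q < K, reaction proceeds forward (toward products)

Q = ([COCl₂]) / ([CO] × [Cl₂])
  = ((0.83)) / ((2.4)·(2.83)) = 0.83/6.792 = 0.1222
Since Q = 0.1222 < Kc = 4.0, the reaction proceeds forward (toward products) to reach equilibrium.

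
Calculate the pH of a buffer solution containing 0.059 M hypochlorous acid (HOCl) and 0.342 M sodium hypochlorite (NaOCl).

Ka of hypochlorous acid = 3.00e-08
pH = 8.29

pKa = -log(3.00e-08) = 7.52. pH = pKa + log([A⁻]/[HA]) = 7.52 + log(0.342/0.059)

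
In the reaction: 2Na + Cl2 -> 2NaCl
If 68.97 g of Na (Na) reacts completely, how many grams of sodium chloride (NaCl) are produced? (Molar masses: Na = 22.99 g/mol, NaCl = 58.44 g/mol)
Moles of Na = 68.97 g ÷ 22.99 g/mol = 3 mol
Mole ratio: 2 mol NaCl / 2 mol Na
Moles of NaCl = 3 × (2/2) = 3 mol
Mass of NaCl = 3 mol × 58.44 g/mol = 175.3 g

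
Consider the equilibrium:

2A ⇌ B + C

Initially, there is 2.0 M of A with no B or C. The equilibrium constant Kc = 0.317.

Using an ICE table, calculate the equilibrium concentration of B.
[B] = 0.530 M

ICE: [A] = 2.0 − 2x, [B] = [C] = x.
Kc = x²/(2.0 − 2x)² = 0.317 ⇒ √Kc = x/(2.0 − 2x).
x = √0.317·2.0/(1 + 2√0.317) = 0.56303·2.0/2.1261 = 0.52965.
[B] = x = 0.530 M.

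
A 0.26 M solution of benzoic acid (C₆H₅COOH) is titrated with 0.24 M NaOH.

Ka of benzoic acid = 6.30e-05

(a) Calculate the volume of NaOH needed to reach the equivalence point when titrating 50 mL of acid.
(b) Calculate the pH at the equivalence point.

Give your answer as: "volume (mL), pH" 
V = 54.2 mL, pH = 8.65

(a) At equivalence: moles acid = moles base.
moles acid = 0.26 × 0.05 = 0.013 mol; V_NaOH = 0.013/0.24 = 0.05417 L = 54.2 mL.
(b) At equivalence, all acid → conjugate base A⁻ at [A⁻] = 0.013/0.1042 = 0.1248 M.
Kb = Kw/Ka = 1.0e-14/6.30e-05 = 1.587e-10; [OH⁻] = √(Kb·[A⁻]) = 4.451e-06; pOH = 5.35; pH = 14 − pOH = 8.65.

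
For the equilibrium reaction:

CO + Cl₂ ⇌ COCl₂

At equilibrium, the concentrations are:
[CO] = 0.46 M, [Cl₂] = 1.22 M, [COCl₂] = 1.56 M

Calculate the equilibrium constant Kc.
K_c = 2.7798

Kc = ([COCl₂]) / ([CO] × [Cl₂])
   = ((1.56)) / ((0.46)·(1.22))
   = 1.56 / 0.5612 = 2.7798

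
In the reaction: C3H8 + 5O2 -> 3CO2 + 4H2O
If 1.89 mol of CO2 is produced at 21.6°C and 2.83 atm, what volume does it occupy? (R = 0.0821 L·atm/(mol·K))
T = 21.6°C + 273.15 = 294.75 K
V = nRT/P = (1.89 × 0.0821 × 294.75) / 2.83
V = 16.16 L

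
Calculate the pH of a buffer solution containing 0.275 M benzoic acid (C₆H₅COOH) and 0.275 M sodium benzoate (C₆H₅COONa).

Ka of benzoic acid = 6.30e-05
pH = 4.20

pKa = -log(6.30e-05) = 4.20. pH = pKa + log([A⁻]/[HA]) = 4.20 + log(0.275/0.275)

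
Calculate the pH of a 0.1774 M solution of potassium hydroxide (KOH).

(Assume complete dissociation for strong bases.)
pH = 13.25

[OH⁻] = 0.1774 M for strong base. pOH = -log[OH⁻] = 0.75, pH = 14 - pOH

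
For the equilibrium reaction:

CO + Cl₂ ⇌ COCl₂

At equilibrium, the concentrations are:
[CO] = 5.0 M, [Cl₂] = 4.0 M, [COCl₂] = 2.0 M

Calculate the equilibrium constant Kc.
K_c = 0.1000

Kc = ([COCl₂]) / ([CO] × [Cl₂])
   = ((2.0)) / ((5.0)·(4.0))
   = 2 / 20 = 0.1000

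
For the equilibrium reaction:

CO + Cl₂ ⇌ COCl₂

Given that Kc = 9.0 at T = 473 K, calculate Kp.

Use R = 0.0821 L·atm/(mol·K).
K_p = 0.2318

Δn = (moles gaseous products) − (moles gaseous reactants) = -1
T = 473 K; RT = 0.0821 × 473 = 38.8333
Kp = Kc·(RT)^Δn = 9.0 × (38.8333)^-1 = 9.0 × 0.0257511 = 0.2318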